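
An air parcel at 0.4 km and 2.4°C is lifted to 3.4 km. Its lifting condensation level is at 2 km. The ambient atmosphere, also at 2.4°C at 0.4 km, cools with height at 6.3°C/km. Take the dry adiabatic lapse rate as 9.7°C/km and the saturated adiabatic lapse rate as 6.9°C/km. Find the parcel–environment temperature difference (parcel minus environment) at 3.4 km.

Parcel:
  400 → 2000 m (dry, 9.7°C/km): ΔT = -9.7 × 1.6 = -15.52°C → T = -13.12°C
  2000 → 3400 m (saturated, 6.9°C/km): ΔT = -6.9 × 1.4 = -9.66°C → T = -22.78°C
Environment:
  400 → 3400 m (environment, 6.3°C/km): ΔT = -6.3 × 3 = -18.9°C → T = -16.5°C
T_parcel − T_env = -22.78 − (-16.5) = -6.28°C

-6.28°C (parcel cooler than environment)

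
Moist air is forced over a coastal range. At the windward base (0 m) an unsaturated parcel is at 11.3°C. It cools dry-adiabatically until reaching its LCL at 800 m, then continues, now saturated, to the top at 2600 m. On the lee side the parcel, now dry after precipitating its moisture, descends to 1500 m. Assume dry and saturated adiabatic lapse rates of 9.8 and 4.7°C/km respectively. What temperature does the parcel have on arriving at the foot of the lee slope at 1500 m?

0–800 m, dry: Δz = 0.8 km ⇒ ΔT = -7.84°C; T = 3.46°C
800–2600 m, saturated: Δz = 1.8 km ⇒ ΔT = -8.46°C; T = -5°C
2600–1500 m, dry descent: Δz = 1.1 km ⇒ ΔT = +10.78°C; T = 5.78°C

5.78°C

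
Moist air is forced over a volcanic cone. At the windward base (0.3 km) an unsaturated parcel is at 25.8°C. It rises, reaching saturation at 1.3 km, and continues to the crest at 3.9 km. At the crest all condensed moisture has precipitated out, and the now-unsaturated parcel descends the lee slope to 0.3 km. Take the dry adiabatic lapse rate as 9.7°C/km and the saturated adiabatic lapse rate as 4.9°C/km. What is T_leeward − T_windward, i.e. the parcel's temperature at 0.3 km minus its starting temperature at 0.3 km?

300 → 1300 m (dry, 9.7°C/km): ΔT = -9.7 × 1 = -9.7°C → T = 16.1°C
1300 → 3900 m (saturated, 4.9°C/km): ΔT = -4.9 × 2.6 = -12.74°C → T = 3.36°C
3900 → 300 m (dry descent, 9.7°C/km): ΔT = +9.7 × 3.6 = +34.92°C → T = 38.28°C
Net change vs windward start: 38.28 − 25.8 = +12.48°C

+12.48°C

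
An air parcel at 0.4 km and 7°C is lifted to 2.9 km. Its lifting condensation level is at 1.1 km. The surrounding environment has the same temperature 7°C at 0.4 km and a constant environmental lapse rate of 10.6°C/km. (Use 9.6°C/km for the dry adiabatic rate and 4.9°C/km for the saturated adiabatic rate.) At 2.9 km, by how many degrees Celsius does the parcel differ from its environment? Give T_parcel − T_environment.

Parcel:
  Dry to 1100 m: -9.6 × 0.7 km = -6.72°C, so T = 0.28°C.
  Saturated to 2900 m: -4.9 × 1.8 km = -8.82°C, so T = -8.54°C.
Environment:
  Environment to 2900 m: -10.6 × 2.5 km = -26.5°C, so T = -19.5°C.
T_parcel − T_env = -8.54 − (-19.5) = +10.96°C

+10.96°C (parcel warmer than environment)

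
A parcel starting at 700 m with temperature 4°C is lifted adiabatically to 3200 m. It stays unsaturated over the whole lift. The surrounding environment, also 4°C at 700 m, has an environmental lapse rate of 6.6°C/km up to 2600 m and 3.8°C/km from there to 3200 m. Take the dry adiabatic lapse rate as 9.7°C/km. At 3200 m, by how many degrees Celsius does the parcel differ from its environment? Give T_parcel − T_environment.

Parcel:
  Dry to 3200 m: -9.7 × 2.5 km = -24.25°C, so T = -20.25°C.
Environment:
  Environment, lower layer to 2600 m: -6.6 × 1.9 km = -12.54°C, so T = -8.54°C.
  Environment, upper layer to 3200 m: -3.8 × 0.6 km = -2.28°C, so T = -10.82°C.
T_parcel − T_env = -20.25 − (-10.82) = -9.43°C

-9.43°C (parcel cooler than environment)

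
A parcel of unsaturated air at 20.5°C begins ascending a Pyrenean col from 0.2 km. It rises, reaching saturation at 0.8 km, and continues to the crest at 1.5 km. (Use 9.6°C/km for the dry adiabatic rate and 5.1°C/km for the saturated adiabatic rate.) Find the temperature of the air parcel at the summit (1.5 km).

11.17°C

From 200 m to 800 m (dry): cools by 9.6 × 0.6 = 5.76°C, giving 14.74°C.
From 800 m to 1500 m (saturated): cools by 5.1 × 0.7 = 3.57°C, giving 11.17°C.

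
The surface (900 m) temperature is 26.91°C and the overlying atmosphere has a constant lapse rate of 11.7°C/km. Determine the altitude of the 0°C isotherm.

3200 m

Height above start = (26.91 − 0) / 11.7 = 2.3 km
Altitude = 900 m + 2300 m = 3200 m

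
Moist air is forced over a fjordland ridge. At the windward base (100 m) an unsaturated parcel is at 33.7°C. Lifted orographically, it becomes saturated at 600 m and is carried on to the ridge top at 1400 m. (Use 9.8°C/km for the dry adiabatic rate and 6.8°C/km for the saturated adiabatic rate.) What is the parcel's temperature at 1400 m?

From 100 m to 600 m (dry): cools by 9.8 × 0.5 = 4.9°C, giving 28.8°C.
From 600 m to 1400 m (saturated): cools by 6.8 × 0.8 = 5.44°C, giving 23.36°C.

23.36°C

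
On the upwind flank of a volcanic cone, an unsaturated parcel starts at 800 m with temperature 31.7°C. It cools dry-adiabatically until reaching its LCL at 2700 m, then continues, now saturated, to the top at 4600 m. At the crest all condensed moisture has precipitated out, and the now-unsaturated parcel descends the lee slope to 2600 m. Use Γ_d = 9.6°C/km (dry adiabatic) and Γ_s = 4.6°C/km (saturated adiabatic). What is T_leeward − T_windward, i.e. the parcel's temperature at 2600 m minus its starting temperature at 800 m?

800–2700 m, dry: Δz = 1.9 km ⇒ ΔT = -18.24°C; T = 13.46°C
2700–4600 m, saturated: Δz = 1.9 km ⇒ ΔT = -8.74°C; T = 4.72°C
4600–2600 m, dry descent: Δz = 2 km ⇒ ΔT = +19.2°C; T = 23.92°C
Net change vs windward start: 23.92 − 31.7 = -7.78°C

-7.78°C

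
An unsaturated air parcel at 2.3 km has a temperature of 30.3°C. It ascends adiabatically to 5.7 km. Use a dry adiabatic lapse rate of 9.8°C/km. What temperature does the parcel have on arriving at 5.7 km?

From 2300 m to 5700 m (dry adiabatic): cools by 9.8 × 3.4 = 33.32°C, giving -3.02°C.

-3.02°C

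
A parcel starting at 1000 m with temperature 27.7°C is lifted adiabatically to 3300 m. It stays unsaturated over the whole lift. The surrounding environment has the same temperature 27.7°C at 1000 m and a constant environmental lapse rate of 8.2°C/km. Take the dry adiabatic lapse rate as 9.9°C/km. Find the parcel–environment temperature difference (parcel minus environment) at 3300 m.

-3.91°C (parcel cooler than environment)

Parcel:
  From 1000 m to 3300 m (dry): cools by 9.9 × 2.3 = 22.77°C, giving 4.93°C.
Environment:
  From 1000 m to 3300 m (environment): cools by 8.2 × 2.3 = 18.86°C, giving 8.84°C.
T_parcel − T_env = 4.93 − 8.84 = -3.91°C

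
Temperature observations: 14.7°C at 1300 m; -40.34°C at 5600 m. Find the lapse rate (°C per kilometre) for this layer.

12.8°C/km

Γ = −ΔT/Δz = (14.7 − (-40.34)) / (5600 − 1300) m
  = 55.04°C / 4.3 km = 12.8°C/km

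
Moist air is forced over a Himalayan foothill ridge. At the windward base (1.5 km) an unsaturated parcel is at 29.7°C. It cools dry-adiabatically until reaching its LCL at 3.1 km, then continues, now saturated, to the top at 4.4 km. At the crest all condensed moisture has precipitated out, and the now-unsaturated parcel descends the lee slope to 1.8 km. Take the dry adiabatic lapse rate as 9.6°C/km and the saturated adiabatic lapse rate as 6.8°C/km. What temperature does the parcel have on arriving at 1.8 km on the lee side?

Dry to 3100 m: -9.6 × 1.6 km = -15.36°C, so T = 14.34°C.
Saturated to 4400 m: -6.8 × 1.3 km = -8.84°C, so T = 5.5°C.
Dry descent to 1800 m: +9.6 × 2.6 km = +24.96°C, so T = 30.46°C.

30.46°C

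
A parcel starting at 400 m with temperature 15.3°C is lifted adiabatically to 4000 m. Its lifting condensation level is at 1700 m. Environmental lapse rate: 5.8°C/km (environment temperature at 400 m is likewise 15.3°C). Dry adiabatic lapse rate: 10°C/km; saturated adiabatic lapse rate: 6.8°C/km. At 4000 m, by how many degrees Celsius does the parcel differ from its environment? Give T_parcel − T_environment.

Parcel:
  Dry to 1700 m: -10 × 1.3 km = -13°C, so T = 2.3°C.
  Saturated to 4000 m: -6.8 × 2.3 km = -15.64°C, so T = -13.34°C.
Environment:
  Environment to 4000 m: -5.8 × 3.6 km = -20.88°C, so T = -5.58°C.
T_parcel − T_env = -13.34 − (-5.58) = -7.76°C

-7.76°C (parcel cooler than environment)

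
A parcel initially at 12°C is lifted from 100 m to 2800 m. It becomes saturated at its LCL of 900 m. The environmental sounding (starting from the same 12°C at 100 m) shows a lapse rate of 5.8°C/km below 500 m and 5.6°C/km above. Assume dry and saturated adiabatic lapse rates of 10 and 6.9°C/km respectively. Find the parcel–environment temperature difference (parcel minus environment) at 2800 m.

-5.91°C (parcel cooler than environment)

Parcel:
  100 → 900 m (dry, 10°C/km): ΔT = -10 × 0.8 = -8°C → T = 4°C
  900 → 2800 m (saturated, 6.9°C/km): ΔT = -6.9 × 1.9 = -13.11°C → T = -9.11°C
Environment:
  100 → 500 m (environment, lower layer, 5.8°C/km): ΔT = -5.8 × 0.4 = -2.32°C → T = 9.68°C
  500 → 2800 m (environment, upper layer, 5.6°C/km): ΔT = -5.6 × 2.3 = -12.88°C → T = -3.2°C
T_parcel − T_env = -9.11 − (-3.2) = -5.91°C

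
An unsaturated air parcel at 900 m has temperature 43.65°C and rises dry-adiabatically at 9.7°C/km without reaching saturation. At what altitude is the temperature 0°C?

5400 m

Height above start = (43.65 − 0) / 9.7 = 4.5 km
Altitude = 900 m + 4500 m = 5400 m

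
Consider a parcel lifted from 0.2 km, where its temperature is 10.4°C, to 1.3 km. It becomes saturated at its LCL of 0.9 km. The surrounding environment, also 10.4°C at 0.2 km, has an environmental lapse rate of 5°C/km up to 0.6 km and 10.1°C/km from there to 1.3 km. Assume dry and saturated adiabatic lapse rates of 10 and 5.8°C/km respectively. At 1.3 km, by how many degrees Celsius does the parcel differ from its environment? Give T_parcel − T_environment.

-0.25°C (parcel cooler than environment)

Parcel:
  200–900 m, dry: Δz = 0.7 km ⇒ ΔT = -7°C; T = 3.4°C
  900–1300 m, saturated: Δz = 0.4 km ⇒ ΔT = -2.32°C; T = 1.08°C
Environment:
  200–600 m, environment, lower layer: Δz = 0.4 km ⇒ ΔT = -2°C; T = 8.4°C
  600–1300 m, environment, upper layer: Δz = 0.7 km ⇒ ΔT = -7.07°C; T = 1.33°C
T_parcel − T_env = 1.08 − 1.33 = -0.25°C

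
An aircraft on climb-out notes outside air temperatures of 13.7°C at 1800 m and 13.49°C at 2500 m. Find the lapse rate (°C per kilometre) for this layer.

0.3°C/km

Γ = −ΔT/Δz = (13.7 − 13.49) / (2500 − 1800) m
  = 0.21°C / 0.7 km = 0.3°C/km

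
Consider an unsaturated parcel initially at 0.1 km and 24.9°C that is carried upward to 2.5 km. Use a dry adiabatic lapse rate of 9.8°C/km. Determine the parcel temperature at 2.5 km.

1.38°C

100 → 2500 m (dry adiabatic, 9.8°C/km): ΔT = -9.8 × 2.4 = -23.52°C → T = 1.38°C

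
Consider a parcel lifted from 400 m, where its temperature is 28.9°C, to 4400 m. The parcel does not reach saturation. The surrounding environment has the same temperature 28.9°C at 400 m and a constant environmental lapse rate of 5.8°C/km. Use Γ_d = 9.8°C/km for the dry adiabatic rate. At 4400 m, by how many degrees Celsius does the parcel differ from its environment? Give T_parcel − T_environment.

-16°C (parcel cooler than environment)

Parcel:
  400 → 4400 m (dry, 9.8°C/km): ΔT = -9.8 × 4 = -39.2°C → T = -10.3°C
Environment:
  400 → 4400 m (environment, 5.8°C/km): ΔT = -5.8 × 4 = -23.2°C → T = 5.7°C
T_parcel − T_env = -10.3 − 5.7 = -16°C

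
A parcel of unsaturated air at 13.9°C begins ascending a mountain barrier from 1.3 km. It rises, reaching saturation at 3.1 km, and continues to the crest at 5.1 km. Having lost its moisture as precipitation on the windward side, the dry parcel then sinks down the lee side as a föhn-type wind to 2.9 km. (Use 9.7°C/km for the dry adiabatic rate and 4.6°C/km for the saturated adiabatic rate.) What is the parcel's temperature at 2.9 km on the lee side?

8.58°C

Dry to 3100 m: -9.7 × 1.8 km = -17.46°C, so T = -3.56°C.
Saturated to 5100 m: -4.6 × 2 km = -9.2°C, so T = -12.76°C.
Dry descent to 2900 m: +9.7 × 2.2 km = +21.34°C, so T = 8.58°C.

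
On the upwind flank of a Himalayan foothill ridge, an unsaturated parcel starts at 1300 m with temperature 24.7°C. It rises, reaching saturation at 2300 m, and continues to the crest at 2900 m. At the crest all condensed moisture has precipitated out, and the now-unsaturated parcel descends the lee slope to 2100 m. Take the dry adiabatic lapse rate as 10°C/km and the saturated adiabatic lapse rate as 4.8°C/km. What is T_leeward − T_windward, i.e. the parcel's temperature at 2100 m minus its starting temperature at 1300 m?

Dry to 2300 m: -10 × 1 km = -10°C, so T = 14.7°C.
Saturated to 2900 m: -4.8 × 0.6 km = -2.88°C, so T = 11.82°C.
Dry descent to 2100 m: +10 × 0.8 km = +8°C, so T = 19.82°C.
Net change vs windward start: 19.82 − 24.7 = -4.88°C

-4.88°C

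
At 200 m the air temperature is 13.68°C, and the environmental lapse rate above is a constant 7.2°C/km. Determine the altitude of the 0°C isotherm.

Height above start = (13.68 − 0) / 7.2 = 1.9 km
Altitude = 200 m + 1900 m = 2100 m

2100 m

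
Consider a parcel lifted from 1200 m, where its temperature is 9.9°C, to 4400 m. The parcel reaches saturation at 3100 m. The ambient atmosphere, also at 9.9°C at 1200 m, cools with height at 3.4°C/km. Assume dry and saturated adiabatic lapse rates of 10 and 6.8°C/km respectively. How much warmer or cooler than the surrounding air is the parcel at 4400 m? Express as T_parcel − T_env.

-16.96°C (parcel cooler than environment)

Parcel:
  1200 → 3100 m (dry, 10°C/km): ΔT = -10 × 1.9 = -19°C → T = -9.1°C
  3100 → 4400 m (saturated, 6.8°C/km): ΔT = -6.8 × 1.3 = -8.84°C → T = -17.94°C
Environment:
  1200 → 4400 m (environment, 3.4°C/km): ΔT = -3.4 × 3.2 = -10.88°C → T = -0.98°C
T_parcel − T_env = -17.94 − (-0.98) = -16.96°C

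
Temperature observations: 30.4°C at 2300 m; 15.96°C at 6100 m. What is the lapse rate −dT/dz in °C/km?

Γ = −ΔT/Δz = (30.4 − 15.96) / (6100 − 2300) m
  = 14.44°C / 3.8 km = 3.8°C/km

3.8°C/km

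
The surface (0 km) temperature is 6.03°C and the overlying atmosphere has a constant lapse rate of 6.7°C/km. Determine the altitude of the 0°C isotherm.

0.9 km

Height above start = (6.03 − 0) / 6.7 = 0.9 km
Altitude = 0 m + 900 m = 900 m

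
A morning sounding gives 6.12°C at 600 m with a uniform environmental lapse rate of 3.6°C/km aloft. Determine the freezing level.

2300 m

Height above start = (6.12 − 0) / 3.6 = 1.7 km
Altitude = 600 m + 1700 m = 2300 m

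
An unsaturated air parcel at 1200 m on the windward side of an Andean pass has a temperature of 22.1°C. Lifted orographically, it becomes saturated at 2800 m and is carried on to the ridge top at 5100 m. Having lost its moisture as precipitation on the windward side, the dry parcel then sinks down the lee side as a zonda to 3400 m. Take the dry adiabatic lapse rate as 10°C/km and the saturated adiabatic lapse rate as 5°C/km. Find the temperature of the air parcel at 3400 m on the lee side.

11.6°C

From 1200 m to 2800 m (dry): cools by 10 × 1.6 = 16°C, giving 6.1°C.
From 2800 m to 5100 m (saturated): cools by 5 × 2.3 = 11.5°C, giving -5.4°C.
From 5100 m to 3400 m (dry descent): warms by 10 × 1.7 = 17°C, giving 11.6°C.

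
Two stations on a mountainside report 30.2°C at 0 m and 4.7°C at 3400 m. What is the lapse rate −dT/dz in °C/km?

7.5°C/km

Γ = −ΔT/Δz = (30.2 − 4.7) / (3400 − 0) m
  = 25.5°C / 3.4 km = 7.5°C/km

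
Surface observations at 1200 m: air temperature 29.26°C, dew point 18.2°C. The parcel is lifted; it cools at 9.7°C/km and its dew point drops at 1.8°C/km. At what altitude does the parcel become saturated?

T and T_d converge at 9.7 − 1.8 = 7.9°C per km
Height above start = (29.26 − 18.2) / 7.9 = 1.4 km
LCL altitude = 1200 m + 1400 m = 2600 m

2600 m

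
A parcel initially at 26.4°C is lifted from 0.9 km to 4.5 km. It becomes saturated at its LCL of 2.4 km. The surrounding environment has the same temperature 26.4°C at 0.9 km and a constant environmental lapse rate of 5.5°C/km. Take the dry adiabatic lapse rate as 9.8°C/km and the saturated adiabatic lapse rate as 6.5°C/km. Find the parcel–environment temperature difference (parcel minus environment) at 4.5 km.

-8.55°C (parcel cooler than environment)

Parcel:
  900 → 2400 m (dry, 9.8°C/km): ΔT = -9.8 × 1.5 = -14.7°C → T = 11.7°C
  2400 → 4500 m (saturated, 6.5°C/km): ΔT = -6.5 × 2.1 = -13.65°C → T = -1.95°C
Environment:
  900 → 4500 m (environment, 5.5°C/km): ΔT = -5.5 × 3.6 = -19.8°C → T = 6.6°C
T_parcel − T_env = -1.95 − 6.6 = -8.55°C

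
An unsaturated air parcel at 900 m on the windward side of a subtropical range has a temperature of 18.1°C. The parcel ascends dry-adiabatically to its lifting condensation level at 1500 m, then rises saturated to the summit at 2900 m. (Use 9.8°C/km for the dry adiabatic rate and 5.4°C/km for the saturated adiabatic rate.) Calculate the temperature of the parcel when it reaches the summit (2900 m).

4.66°C

900–1500 m, dry: Δz = 0.6 km ⇒ ΔT = -5.88°C; T = 12.22°C
1500–2900 m, saturated: Δz = 1.4 km ⇒ ΔT = -7.56°C; T = 4.66°C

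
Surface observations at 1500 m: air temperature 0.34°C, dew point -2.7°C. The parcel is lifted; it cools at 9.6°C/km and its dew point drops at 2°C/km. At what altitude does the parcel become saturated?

1900 m

T and T_d converge at 9.6 − 2 = 7.6°C per km
Height above start = (0.34 − (-2.7)) / 7.6 = 0.4 km
LCL altitude = 1500 m + 400 m = 1900 m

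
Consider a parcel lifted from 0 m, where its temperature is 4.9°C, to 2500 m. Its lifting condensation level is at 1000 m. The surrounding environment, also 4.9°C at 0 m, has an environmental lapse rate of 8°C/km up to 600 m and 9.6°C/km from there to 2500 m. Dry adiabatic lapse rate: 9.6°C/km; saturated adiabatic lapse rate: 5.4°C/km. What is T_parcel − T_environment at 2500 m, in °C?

+5.34°C (parcel warmer than environment)

Parcel:
  Dry to 1000 m: -9.6 × 1 km = -9.6°C, so T = -4.7°C.
  Saturated to 2500 m: -5.4 × 1.5 km = -8.1°C, so T = -12.8°C.
Environment:
  Environment, lower layer to 600 m: -8 × 0.6 km = -4.8°C, so T = 0.1°C.
  Environment, upper layer to 2500 m: -9.6 × 1.9 km = -18.24°C, so T = -18.14°C.
T_parcel − T_env = -12.8 − (-18.14) = +5.34°C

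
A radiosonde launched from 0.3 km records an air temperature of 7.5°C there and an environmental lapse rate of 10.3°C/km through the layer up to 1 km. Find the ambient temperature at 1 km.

0.29°C

300–1000 m, environmental: Δz = 0.7 km ⇒ ΔT = -7.21°C; T = 0.29°C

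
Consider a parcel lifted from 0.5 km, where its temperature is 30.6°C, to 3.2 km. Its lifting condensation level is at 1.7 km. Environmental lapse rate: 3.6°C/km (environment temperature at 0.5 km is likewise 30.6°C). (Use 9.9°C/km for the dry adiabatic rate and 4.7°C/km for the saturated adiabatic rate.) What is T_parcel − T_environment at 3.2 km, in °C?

Parcel:
  500–1700 m, dry: Δz = 1.2 km ⇒ ΔT = -11.88°C; T = 18.72°C
  1700–3200 m, saturated: Δz = 1.5 km ⇒ ΔT = -7.05°C; T = 11.67°C
Environment:
  500–3200 m, environment: Δz = 2.7 km ⇒ ΔT = -9.72°C; T = 20.88°C
T_parcel − T_env = 11.67 − 20.88 = -9.21°C

-9.21°C (parcel cooler than environment)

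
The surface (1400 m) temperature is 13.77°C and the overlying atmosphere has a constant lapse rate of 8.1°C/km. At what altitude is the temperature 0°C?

Height above start = (13.77 − 0) / 8.1 = 1.7 km
Altitude = 1400 m + 1700 m = 3100 m

3100 m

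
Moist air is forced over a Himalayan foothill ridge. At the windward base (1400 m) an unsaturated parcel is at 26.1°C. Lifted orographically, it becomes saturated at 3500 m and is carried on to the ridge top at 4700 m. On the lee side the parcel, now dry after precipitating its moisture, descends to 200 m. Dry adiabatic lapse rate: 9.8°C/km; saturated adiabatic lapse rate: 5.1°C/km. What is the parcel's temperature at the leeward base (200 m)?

Dry to 3500 m: -9.8 × 2.1 km = -20.58°C, so T = 5.52°C.
Saturated to 4700 m: -5.1 × 1.2 km = -6.12°C, so T = -0.6°C.
Dry descent to 200 m: +9.8 × 4.5 km = +44.1°C, so T = 43.5°C.

43.5°C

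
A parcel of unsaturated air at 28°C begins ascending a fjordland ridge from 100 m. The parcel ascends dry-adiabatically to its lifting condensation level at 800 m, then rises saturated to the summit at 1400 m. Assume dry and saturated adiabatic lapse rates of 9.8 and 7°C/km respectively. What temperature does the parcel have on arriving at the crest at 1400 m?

Dry to 800 m: -9.8 × 0.7 km = -6.86°C, so T = 21.14°C.
Saturated to 1400 m: -7 × 0.6 km = -4.2°C, so T = 16.94°C.

16.94°C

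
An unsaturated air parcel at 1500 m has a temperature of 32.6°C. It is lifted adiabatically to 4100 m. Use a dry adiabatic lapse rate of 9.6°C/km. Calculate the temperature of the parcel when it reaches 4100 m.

1500–4100 m, dry adiabatic: Δz = 2.6 km ⇒ ΔT = -24.96°C; T = 7.64°C

7.64°C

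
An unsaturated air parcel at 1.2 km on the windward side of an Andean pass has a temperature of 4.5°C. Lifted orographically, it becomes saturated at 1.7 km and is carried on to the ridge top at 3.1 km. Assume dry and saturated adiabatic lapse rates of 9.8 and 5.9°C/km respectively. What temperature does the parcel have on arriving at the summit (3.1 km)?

1200–1700 m, dry: Δz = 0.5 km ⇒ ΔT = -4.9°C; T = -0.4°C
1700–3100 m, saturated: Δz = 1.4 km ⇒ ΔT = -8.26°C; T = -8.66°C

-8.66°C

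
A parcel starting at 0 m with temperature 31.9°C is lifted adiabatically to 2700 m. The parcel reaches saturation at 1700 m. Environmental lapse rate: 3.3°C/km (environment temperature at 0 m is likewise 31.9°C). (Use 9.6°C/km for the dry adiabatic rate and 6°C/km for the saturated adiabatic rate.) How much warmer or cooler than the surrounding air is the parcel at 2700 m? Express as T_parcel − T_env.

Parcel:
  Dry to 1700 m: -9.6 × 1.7 km = -16.32°C, so T = 15.58°C.
  Saturated to 2700 m: -6 × 1 km = -6°C, so T = 9.58°C.
Environment:
  Environment to 2700 m: -3.3 × 2.7 km = -8.91°C, so T = 22.99°C.
T_parcel − T_env = 9.58 − 22.99 = -13.41°C

-13.41°C (parcel cooler than environment)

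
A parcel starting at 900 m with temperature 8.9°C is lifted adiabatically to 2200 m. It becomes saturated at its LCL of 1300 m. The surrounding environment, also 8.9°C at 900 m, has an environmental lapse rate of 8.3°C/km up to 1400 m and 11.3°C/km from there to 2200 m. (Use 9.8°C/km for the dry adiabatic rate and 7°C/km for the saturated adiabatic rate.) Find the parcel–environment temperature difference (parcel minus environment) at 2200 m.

Parcel:
  Dry to 1300 m: -9.8 × 0.4 km = -3.92°C, so T = 4.98°C.
  Saturated to 2200 m: -7 × 0.9 km = -6.3°C, so T = -1.32°C.
Environment:
  Environment, lower layer to 1400 m: -8.3 × 0.5 km = -4.15°C, so T = 4.75°C.
  Environment, upper layer to 2200 m: -11.3 × 0.8 km = -9.04°C, so T = -4.29°C.
T_parcel − T_env = -1.32 − (-4.29) = +2.97°C

+2.97°C (parcel warmer than environment)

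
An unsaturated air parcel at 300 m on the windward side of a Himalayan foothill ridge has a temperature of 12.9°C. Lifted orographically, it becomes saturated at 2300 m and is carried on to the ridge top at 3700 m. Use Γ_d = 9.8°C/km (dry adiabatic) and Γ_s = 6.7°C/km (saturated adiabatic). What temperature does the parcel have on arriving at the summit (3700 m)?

-16.08°C

300–2300 m, dry: Δz = 2 km ⇒ ΔT = -19.6°C; T = -6.7°C
2300–3700 m, saturated: Δz = 1.4 km ⇒ ΔT = -9.38°C; T = -16.08°C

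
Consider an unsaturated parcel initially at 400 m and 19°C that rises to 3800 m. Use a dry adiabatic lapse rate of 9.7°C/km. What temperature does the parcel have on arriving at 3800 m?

-13.98°C

400–3800 m, dry adiabatic: Δz = 3.4 km ⇒ ΔT = -32.98°C; T = -13.98°C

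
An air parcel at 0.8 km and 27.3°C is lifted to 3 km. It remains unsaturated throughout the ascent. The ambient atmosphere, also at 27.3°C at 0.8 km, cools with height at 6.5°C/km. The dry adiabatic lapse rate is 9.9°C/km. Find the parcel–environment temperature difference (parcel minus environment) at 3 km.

Parcel:
  Dry to 3000 m: -9.9 × 2.2 km = -21.78°C, so T = 5.52°C.
Environment:
  Environment to 3000 m: -6.5 × 2.2 km = -14.3°C, so T = 13°C.
T_parcel − T_env = 5.52 − 13 = -7.48°C

-7.48°C (parcel cooler than environment)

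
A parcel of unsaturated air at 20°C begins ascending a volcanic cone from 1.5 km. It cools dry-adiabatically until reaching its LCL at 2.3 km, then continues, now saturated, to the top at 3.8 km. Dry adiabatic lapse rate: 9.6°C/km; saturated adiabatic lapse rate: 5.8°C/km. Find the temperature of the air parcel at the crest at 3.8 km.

3.62°C

1500–2300 m, dry: Δz = 0.8 km ⇒ ΔT = -7.68°C; T = 12.32°C
2300–3800 m, saturated: Δz = 1.5 km ⇒ ΔT = -8.7°C; T = 3.62°C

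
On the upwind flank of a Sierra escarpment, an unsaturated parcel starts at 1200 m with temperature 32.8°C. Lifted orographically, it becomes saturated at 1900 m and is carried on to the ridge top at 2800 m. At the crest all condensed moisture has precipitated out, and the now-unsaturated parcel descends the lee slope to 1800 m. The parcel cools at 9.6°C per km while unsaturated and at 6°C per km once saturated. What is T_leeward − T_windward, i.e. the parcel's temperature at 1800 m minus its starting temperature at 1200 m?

From 1200 m to 1900 m (dry): cools by 9.6 × 0.7 = 6.72°C, giving 26.08°C.
From 1900 m to 2800 m (saturated): cools by 6 × 0.9 = 5.4°C, giving 20.68°C.
From 2800 m to 1800 m (dry descent): warms by 9.6 × 1 = 9.6°C, giving 30.28°C.
Net change vs windward start: 30.28 − 32.8 = -2.52°C

-2.52°C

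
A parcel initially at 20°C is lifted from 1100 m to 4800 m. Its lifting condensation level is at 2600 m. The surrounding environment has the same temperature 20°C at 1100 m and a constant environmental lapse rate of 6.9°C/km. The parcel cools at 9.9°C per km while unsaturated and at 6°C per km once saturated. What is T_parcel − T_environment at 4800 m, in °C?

-2.52°C (parcel cooler than environment)

Parcel:
  1100–2600 m, dry: Δz = 1.5 km ⇒ ΔT = -14.85°C; T = 5.15°C
  2600–4800 m, saturated: Δz = 2.2 km ⇒ ΔT = -13.2°C; T = -8.05°C
Environment:
  1100–4800 m, environment: Δz = 3.7 km ⇒ ΔT = -25.53°C; T = -5.53°C
T_parcel − T_env = -8.05 − (-5.53) = -2.52°C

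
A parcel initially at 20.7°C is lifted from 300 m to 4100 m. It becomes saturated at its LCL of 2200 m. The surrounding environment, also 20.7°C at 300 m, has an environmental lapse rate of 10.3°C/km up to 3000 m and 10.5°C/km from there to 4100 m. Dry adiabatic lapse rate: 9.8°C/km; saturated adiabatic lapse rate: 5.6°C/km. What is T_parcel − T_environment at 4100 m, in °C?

+10.1°C (parcel warmer than environment)

Parcel:
  300 → 2200 m (dry, 9.8°C/km): ΔT = -9.8 × 1.9 = -18.62°C → T = 2.08°C
  2200 → 4100 m (saturated, 5.6°C/km): ΔT = -5.6 × 1.9 = -10.64°C → T = -8.56°C
Environment:
  300 → 3000 m (environment, lower layer, 10.3°C/km): ΔT = -10.3 × 2.7 = -27.81°C → T = -7.11°C
  3000 → 4100 m (environment, upper layer, 10.5°C/km): ΔT = -10.5 × 1.1 = -11.55°C → T = -18.66°C
T_parcel − T_env = -8.56 − (-18.66) = +10.1°C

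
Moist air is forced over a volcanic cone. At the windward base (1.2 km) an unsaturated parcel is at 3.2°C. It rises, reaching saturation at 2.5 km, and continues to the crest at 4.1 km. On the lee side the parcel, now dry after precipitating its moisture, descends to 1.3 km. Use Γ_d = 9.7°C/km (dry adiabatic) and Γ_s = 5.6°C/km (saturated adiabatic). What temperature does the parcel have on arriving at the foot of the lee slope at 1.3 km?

1200–2500 m, dry: Δz = 1.3 km ⇒ ΔT = -12.61°C; T = -9.41°C
2500–4100 m, saturated: Δz = 1.6 km ⇒ ΔT = -8.96°C; T = -18.37°C
4100–1300 m, dry descent: Δz = 2.8 km ⇒ ΔT = +27.16°C; T = 8.79°C

8.79°C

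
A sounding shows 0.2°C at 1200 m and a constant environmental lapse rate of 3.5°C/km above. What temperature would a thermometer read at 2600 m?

-4.7°C

From 1200 m to 2600 m (environmental): cools by 3.5 × 1.4 = 4.9°C, giving -4.7°C.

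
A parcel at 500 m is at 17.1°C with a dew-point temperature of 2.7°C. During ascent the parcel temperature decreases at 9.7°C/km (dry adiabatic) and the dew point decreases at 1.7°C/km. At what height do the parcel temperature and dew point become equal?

2300 m

T and T_d converge at 9.7 − 1.7 = 8°C per km
Height above start = (17.1 − 2.7) / 8 = 1.8 km
LCL altitude = 500 m + 1800 m = 2300 m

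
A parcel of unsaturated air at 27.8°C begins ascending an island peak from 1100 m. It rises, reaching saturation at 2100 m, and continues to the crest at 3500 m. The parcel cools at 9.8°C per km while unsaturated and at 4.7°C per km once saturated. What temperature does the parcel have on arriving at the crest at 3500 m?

1100 → 2100 m (dry, 9.8°C/km): ΔT = -9.8 × 1 = -9.8°C → T = 18°C
2100 → 3500 m (saturated, 4.7°C/km): ΔT = -4.7 × 1.4 = -6.58°C → T = 11.42°C

11.42°C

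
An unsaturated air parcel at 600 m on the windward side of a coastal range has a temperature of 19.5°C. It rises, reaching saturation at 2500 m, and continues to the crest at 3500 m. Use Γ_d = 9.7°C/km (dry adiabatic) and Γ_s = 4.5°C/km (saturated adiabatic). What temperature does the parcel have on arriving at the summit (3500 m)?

Dry to 2500 m: -9.7 × 1.9 km = -18.43°C, so T = 1.07°C.
Saturated to 3500 m: -4.5 × 1 km = -4.5°C, so T = -3.43°C.

-3.43°C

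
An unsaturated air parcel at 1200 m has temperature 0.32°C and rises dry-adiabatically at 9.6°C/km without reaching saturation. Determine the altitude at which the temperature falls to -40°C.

5400 m

Height above start = (0.32 − (-40)) / 9.6 = 4.2 km
Altitude = 1200 m + 4200 m = 5400 m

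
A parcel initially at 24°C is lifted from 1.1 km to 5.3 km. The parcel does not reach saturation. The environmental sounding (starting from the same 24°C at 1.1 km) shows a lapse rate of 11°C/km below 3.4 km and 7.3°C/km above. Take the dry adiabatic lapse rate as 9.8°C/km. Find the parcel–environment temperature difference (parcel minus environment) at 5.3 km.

Parcel:
  1100–5300 m, dry: Δz = 4.2 km ⇒ ΔT = -41.16°C; T = -17.16°C
Environment:
  1100–3400 m, environment, lower layer: Δz = 2.3 km ⇒ ΔT = -25.3°C; T = -1.3°C
  3400–5300 m, environment, upper layer: Δz = 1.9 km ⇒ ΔT = -13.87°C; T = -15.17°C
T_parcel − T_env = -17.16 − (-15.17) = -1.99°C

-1.99°C (parcel cooler than environment)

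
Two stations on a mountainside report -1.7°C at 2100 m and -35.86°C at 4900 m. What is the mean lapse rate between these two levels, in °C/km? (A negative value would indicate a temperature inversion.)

Γ = −ΔT/Δz = (-1.7 − (-35.86)) / (4900 − 2100) m
  = 34.16°C / 2.8 km = 12.2°C/km

12.2°C/km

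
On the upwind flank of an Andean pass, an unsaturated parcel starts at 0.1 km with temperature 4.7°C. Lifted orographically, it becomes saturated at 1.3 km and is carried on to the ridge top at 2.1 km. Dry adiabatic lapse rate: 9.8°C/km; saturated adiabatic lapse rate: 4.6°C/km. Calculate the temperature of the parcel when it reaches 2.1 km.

Dry to 1300 m: -9.8 × 1.2 km = -11.76°C, so T = -7.06°C.
Saturated to 2100 m: -4.6 × 0.8 km = -3.68°C, so T = -10.74°C.

-10.74°C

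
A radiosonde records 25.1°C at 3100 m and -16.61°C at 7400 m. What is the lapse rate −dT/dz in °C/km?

9.7°C/km

Γ = −ΔT/Δz = (25.1 − (-16.61)) / (7400 − 3100) m
  = 41.71°C / 4.3 km = 9.7°C/km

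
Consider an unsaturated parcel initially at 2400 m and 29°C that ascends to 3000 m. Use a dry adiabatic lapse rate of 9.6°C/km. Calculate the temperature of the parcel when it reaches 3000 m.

23.24°C

Dry adiabatic to 3000 m: -9.6 × 0.6 km = -5.76°C, so T = 23.24°C.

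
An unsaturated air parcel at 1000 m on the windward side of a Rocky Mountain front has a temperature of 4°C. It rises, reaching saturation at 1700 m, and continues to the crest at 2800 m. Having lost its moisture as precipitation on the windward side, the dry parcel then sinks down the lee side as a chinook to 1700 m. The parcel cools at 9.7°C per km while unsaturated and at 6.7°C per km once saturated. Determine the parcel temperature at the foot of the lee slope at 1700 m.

1000 → 1700 m (dry, 9.7°C/km): ΔT = -9.7 × 0.7 = -6.79°C → T = -2.79°C
1700 → 2800 m (saturated, 6.7°C/km): ΔT = -6.7 × 1.1 = -7.37°C → T = -10.16°C
2800 → 1700 m (dry descent, 9.7°C/km): ΔT = +9.7 × 1.1 = +10.67°C → T = 0.51°C

0.51°C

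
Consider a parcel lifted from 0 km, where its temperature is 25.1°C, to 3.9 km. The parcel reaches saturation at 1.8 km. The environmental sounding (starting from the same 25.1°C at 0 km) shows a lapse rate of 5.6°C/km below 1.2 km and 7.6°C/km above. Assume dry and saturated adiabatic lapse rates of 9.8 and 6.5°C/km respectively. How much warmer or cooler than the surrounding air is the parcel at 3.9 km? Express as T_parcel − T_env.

Parcel:
  0 → 1800 m (dry, 9.8°C/km): ΔT = -9.8 × 1.8 = -17.64°C → T = 7.46°C
  1800 → 3900 m (saturated, 6.5°C/km): ΔT = -6.5 × 2.1 = -13.65°C → T = -6.19°C
Environment:
  0 → 1200 m (environment, lower layer, 5.6°C/km): ΔT = -5.6 × 1.2 = -6.72°C → T = 18.38°C
  1200 → 3900 m (environment, upper layer, 7.6°C/km): ΔT = -7.6 × 2.7 = -20.52°C → T = -2.14°C
T_parcel − T_env = -6.19 − (-2.14) = -4.05°C

-4.05°C (parcel cooler than environment)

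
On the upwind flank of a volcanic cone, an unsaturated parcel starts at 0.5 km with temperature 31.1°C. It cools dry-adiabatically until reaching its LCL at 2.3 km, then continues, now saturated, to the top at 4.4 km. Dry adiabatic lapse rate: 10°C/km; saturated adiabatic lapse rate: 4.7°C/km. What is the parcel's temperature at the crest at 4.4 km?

3.23°C

Dry to 2300 m: -10 × 1.8 km = -18°C, so T = 13.1°C.
Saturated to 4400 m: -4.7 × 2.1 km = -9.87°C, so T = 3.23°C.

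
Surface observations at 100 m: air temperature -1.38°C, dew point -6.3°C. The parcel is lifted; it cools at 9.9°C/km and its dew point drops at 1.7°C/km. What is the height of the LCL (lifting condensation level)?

700 m

T and T_d converge at 9.9 − 1.7 = 8.2°C per km
Height above start = (-1.38 − (-6.3)) / 8.2 = 0.6 km
LCL altitude = 100 m + 600 m = 700 m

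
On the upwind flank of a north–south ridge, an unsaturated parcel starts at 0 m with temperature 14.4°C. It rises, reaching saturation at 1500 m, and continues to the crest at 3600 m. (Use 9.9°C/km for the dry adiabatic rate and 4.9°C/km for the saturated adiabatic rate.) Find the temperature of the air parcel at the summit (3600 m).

Dry to 1500 m: -9.9 × 1.5 km = -14.85°C, so T = -0.45°C.
Saturated to 3600 m: -4.9 × 2.1 km = -10.29°C, so T = -10.74°C.

-10.74°C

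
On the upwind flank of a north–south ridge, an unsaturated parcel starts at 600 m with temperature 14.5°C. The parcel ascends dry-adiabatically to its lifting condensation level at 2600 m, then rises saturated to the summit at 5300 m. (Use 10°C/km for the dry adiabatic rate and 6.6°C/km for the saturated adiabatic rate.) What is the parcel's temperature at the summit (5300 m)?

-23.32°C

600–2600 m, dry: Δz = 2 km ⇒ ΔT = -20°C; T = -5.5°C
2600–5300 m, saturated: Δz = 2.7 km ⇒ ΔT = -17.82°C; T = -23.32°C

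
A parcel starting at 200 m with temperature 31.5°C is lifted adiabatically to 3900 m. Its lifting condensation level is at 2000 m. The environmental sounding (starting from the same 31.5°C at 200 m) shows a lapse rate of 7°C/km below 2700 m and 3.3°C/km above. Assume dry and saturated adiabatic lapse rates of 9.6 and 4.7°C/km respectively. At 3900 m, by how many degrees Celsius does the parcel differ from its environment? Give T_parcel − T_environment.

Parcel:
  Dry to 2000 m: -9.6 × 1.8 km = -17.28°C, so T = 14.22°C.
  Saturated to 3900 m: -4.7 × 1.9 km = -8.93°C, so T = 5.29°C.
Environment:
  Environment, lower layer to 2700 m: -7 × 2.5 km = -17.5°C, so T = 14°C.
  Environment, upper layer to 3900 m: -3.3 × 1.2 km = -3.96°C, so T = 10.04°C.
T_parcel − T_env = 5.29 − 10.04 = -4.75°C

-4.75°C (parcel cooler than environment)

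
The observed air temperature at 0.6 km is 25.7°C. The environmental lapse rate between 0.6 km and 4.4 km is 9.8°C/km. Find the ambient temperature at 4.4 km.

From 600 m to 4400 m (environmental): cools by 9.8 × 3.8 = 37.24°C, giving -11.54°C.

-11.54°C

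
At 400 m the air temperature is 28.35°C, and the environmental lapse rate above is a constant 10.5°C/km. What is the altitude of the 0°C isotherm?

3100 m

Height above start = (28.35 − 0) / 10.5 = 2.7 km
Altitude = 400 m + 2700 m = 3100 m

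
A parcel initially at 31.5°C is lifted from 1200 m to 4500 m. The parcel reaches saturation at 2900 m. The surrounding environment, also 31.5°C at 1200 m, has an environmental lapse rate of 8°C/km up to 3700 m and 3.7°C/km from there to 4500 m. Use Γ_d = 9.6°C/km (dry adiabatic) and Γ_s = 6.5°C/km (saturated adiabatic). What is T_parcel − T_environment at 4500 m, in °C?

Parcel:
  Dry to 2900 m: -9.6 × 1.7 km = -16.32°C, so T = 15.18°C.
  Saturated to 4500 m: -6.5 × 1.6 km = -10.4°C, so T = 4.78°C.
Environment:
  Environment, lower layer to 3700 m: -8 × 2.5 km = -20°C, so T = 11.5°C.
  Environment, upper layer to 4500 m: -3.7 × 0.8 km = -2.96°C, so T = 8.54°C.
T_parcel − T_env = 4.78 − 8.54 = -3.76°C

-3.76°C (parcel cooler than environment)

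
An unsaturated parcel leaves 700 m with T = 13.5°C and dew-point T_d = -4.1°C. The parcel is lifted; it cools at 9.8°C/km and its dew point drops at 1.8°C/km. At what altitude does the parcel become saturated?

T and T_d converge at 9.8 − 1.8 = 8°C per km
Height above start = (13.5 − (-4.1)) / 8 = 2.2 km
LCL altitude = 700 m + 2200 m = 2900 m

2900 m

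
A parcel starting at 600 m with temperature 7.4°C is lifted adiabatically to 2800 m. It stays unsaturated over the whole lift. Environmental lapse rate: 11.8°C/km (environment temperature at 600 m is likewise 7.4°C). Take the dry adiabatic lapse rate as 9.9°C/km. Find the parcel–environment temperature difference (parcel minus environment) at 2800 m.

Parcel:
  Dry to 2800 m: -9.9 × 2.2 km = -21.78°C, so T = -14.38°C.
Environment:
  Environment to 2800 m: -11.8 × 2.2 km = -25.96°C, so T = -18.56°C.
T_parcel − T_env = -14.38 − (-18.56) = +4.18°C

+4.18°C (parcel warmer than environment)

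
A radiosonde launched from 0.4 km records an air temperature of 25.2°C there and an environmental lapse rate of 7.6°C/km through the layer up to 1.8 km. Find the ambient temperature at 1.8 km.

From 400 m to 1800 m (environmental): cools by 7.6 × 1.4 = 10.64°C, giving 14.56°C.

14.56°C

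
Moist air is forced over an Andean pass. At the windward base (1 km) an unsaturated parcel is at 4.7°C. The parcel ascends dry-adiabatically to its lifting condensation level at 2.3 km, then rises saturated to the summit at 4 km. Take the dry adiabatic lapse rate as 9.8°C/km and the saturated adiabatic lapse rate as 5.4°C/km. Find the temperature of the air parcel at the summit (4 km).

-17.22°C

From 1000 m to 2300 m (dry): cools by 9.8 × 1.3 = 12.74°C, giving -8.04°C.
From 2300 m to 4000 m (saturated): cools by 5.4 × 1.7 = 9.18°C, giving -17.22°C.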